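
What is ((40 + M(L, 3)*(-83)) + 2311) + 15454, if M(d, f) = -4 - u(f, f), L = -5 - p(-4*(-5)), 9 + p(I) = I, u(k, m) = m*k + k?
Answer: 19133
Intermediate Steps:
u(k, m) = k + k*m (u(k, m) = k*m + k = k + k*m)
p(I) = -9 + I
L = -16 (L = -5 - (-9 - 4*(-5)) = -5 - (-9 + 20) = -5 - 1*11 = -5 - 11 = -16)
M(d, f) = -4 - f*(1 + f)
((40 + M(L, 3)*(-83)) + 2311) + 15454 = ((40 + (-4 - 1*3*(1 + 3))*(-83)) + 2311) + 15454 = ((40 + (-4 - 1*3*4)*(-83)) + 2311) + 15454 = ((40 + (-4 - 12)*(-83)) + 2311) + 15454 = ((40 - 16*(-83)) + 2311) + 15454 = ((40 + 1328) + 2311) + 15454 = (1368 + 2311) + 15454 = 3679 + 15454 = 19133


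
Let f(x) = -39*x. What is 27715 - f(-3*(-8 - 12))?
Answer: 30055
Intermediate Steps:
27715 - f(-3*(-8 - 12)) = 27715 - (-39)*(-3*(-8 - 12)) = 27715 - (-39)*(-3*(-20)) = 27715 - (-39)*60 = 27715 - 1*(-2340) = 27715 + 2340 = 30055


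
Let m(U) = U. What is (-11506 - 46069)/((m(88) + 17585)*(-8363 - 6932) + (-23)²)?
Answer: 57575/270308006 ≈ 0.00021300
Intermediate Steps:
(-11506 - 46069)/((m(88) + 17585)*(-8363 - 6932) + (-23)²) = (-11506 - 46069)/((88 + 17585)*(-8363 - 6932) + (-23)²) = -57575/(17673*(-15295) + 529) = -57575/(-270308535 + 529) = -57575/(-270308006) = -57575*(-1/270308006) = 57575/270308006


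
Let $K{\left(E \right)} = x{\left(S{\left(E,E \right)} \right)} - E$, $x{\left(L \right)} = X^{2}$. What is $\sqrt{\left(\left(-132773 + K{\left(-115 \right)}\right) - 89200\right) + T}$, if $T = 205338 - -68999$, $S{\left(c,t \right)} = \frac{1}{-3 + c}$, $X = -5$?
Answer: $2 \sqrt{13126} \approx 229.14$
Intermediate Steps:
$x{\left(L \right)} = 25$ ($x{\left(L \right)} = \left(-5\right)^{2} = 25$)
$K{\left(E \right)} = 25 - E$
$T = 274337$ ($T = 205338 + 68999 = 274337$)
$\sqrt{\left(\left(-132773 + K{\left(-115 \right)}\right) - 89200\right) + T} = \sqrt{\left(\left(-132773 + \left(25 - -115\right)\right) - 89200\right) + 274337} = \sqrt{\left(\left(-132773 + \left(25 + 115\right)\right) - 89200\right) + 274337} = \sqrt{\left(\left(-132773 + 140\right) - 89200\right) + 274337} = \sqrt{\left(-132633 - 89200\right) + 274337} = \sqrt{-221833 + 274337} = \sqrt{52504} = 2 \sqrt{13126}$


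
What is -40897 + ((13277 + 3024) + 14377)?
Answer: -10219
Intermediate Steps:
-40897 + ((13277 + 3024) + 14377) = -40897 + (16301 + 14377) = -40897 + 30678 = -10219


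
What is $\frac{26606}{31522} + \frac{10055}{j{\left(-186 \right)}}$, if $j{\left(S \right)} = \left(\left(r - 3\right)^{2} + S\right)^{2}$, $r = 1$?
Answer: $\frac{599125427}{522067364} \approx 1.1476$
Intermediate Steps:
$j{\left(S \right)} = \left(4 + S\right)^{2}$ ($j{\left(S \right)} = \left(\left(1 - 3\right)^{2} + S\right)^{2} = \left(\left(-2\right)^{2} + S\right)^{2} = \left(4 + S\right)^{2}$)
$\frac{26606}{31522} + \frac{10055}{j{\left(-186 \right)}} = \frac{26606}{31522} + \frac{10055}{\left(4 - 186\right)^{2}} = 26606 \cdot \frac{1}{31522} + \frac{10055}{\left(-182\right)^{2}} = \frac{13303}{15761} + \frac{10055}{33124} = \frac{599125427}{522067364}$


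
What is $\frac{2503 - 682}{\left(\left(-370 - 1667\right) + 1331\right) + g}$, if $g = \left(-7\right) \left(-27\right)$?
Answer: $- \frac{1821}{517} \approx -3.5222$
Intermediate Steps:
$g = 189$
$\frac{2503 - 682}{\left(\left(-370 - 1667\right) + 1331\right) + g} = \frac{2503 - 682}{\left(\left(-370 - 1667\right) + 1331\right) + 189} = \frac{1821}{\left(-2037 + 1331\right) + 189} = \frac{1821}{-706 + 189} = \frac{1821}{-517} = 1821 \left(- \frac{1}{517}\right) = - \frac{1821}{517}$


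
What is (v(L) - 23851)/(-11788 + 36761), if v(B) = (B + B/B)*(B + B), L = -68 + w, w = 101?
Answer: -1271/1469 ≈ -0.86521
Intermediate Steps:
L = 33 (L = -68 + 101 = 33)
v(B) = 2*B*(1 + B) (v(B) = (B + 1)*(2*B) = (1 + B)*(2*B) = 2*B*(1 + B))
(v(L) - 23851)/(-11788 + 36761) = (2*33*(1 + 33) - 23851)/(-11788 + 36761) = (2*33*34 - 23851)/24973 = (2244 - 23851)*(1/24973) = -21607*1/24973 = -1271/1469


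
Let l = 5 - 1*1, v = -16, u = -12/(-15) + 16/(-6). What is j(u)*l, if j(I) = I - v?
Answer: 848/15 ≈ 56.533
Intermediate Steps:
u = -28/15 (u = -12*(-1/15) + 16*(-1/6) = 4/5 - 8/3 = -28/15 ≈ -1.8667)
j(I) = 16 + I (j(I) = I - 1*(-16) = I + 16 = 16 + I)
l = 4 (l = 5 - 1 = 4)
j(u)*l = (16 - 28/15)*4 = (212/15)*4 = 848/15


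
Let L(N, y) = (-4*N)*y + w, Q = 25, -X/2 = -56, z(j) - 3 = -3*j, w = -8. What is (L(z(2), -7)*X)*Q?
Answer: -257600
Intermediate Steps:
z(j) = 3 - 3*j
X = 112 (X = -2*(-56) = 112)
L(N, y) = -8 - 4*N*y (L(N, y) = (-4*N)*y - 8 = -4*N*y - 8 = -8 - 4*N*y)
(L(z(2), -7)*X)*Q = ((-8 - 4*(3 - 3*2)*(-7))*112)*25 = ((-8 - 4*(3 - 6)*(-7))*112)*25 = ((-8 - 4*(-3)*(-7))*112)*25 = ((-8 - 84)*112)*25 = -92*112*25 = -10304*25 = -257600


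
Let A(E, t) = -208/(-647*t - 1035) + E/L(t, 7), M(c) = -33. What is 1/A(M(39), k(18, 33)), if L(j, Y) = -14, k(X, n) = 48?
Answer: 449274/1061915 ≈ 0.42308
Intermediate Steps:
A(E, t) = -208/(-1035 - 647*t) - E/14 (A(E, t) = -208/(-647*t - 1035) + E/(-14) = -208/(-1035 - 647*t) + E*(-1/14) = -208/(-1035 - 647*t) - E/14)
1/A(M(39), k(18, 33)) = 1/((2912 - 1035*(-33) - 647*(-33)*48)/(14*(1035 + 647*48))) = 1/((2912 + 34155 + 1024848)/(14*(1035 + 31056))) = 1/((1/14)*1061915/32091) = 1/((1/14)*(1/32091)*1061915) = 1/(1061915/449274) = 449274/1061915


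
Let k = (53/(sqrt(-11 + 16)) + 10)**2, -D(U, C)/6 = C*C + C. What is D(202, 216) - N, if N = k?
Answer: -1409469/5 - 212*sqrt(5) ≈ -2.8237e+5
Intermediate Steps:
D(U, C) = -6*C - 6*C**2 (D(U, C) = -6*(C*C + C) = -6*(C**2 + C) = -6*(C + C**2) = -6*C - 6*C**2)
k = (10 + 53*sqrt(5)/5)**2 (k = (53/(sqrt(5)) + 10)**2 = (53*(sqrt(5)/5) + 10)**2 = (53*sqrt(5)/5 + 10)**2 = (10 + 53*sqrt(5)/5)**2 ≈ 1135.8)
N = 3309/5 + 212*sqrt(5) ≈ 1135.8
D(202, 216) - N = -6*216*(1 + 216) - (3309/5 + 212*sqrt(5)) = -6*216*217 + (-3309/5 - 212*sqrt(5)) = -281232 + (-3309/5 - 212*sqrt(5)) = -1409469/5 - 212*sqrt(5)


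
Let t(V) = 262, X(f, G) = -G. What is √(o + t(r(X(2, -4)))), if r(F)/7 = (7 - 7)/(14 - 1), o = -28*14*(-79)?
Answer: 3*√3470 ≈ 176.72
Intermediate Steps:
o = 30968 (o = -392*(-79) = 30968)
r(F) = 0 (r(F) = 7*((7 - 7)/(14 - 1)) = 7*(0/13) = 7*(0*(1/13)) = 7*0 = 0)
√(o + t(r(X(2, -4)))) = √(30968 + 262) = √31230 = 3*√3470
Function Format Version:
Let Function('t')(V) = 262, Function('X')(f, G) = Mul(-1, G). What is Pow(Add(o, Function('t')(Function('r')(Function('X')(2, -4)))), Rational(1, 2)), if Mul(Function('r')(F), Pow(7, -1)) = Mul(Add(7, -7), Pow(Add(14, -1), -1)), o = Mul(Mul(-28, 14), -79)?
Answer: Mul(3, Pow(3470, Rational(1, 2))) ≈ 176.72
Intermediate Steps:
o = 30968 (o = Mul(-392, -79) = 30968)
Function('r')(F) = 0 (Function('r')(F) = Mul(7, Mul(Add(7, -7), Pow(Add(14, -1), -1))) = Mul(7, Mul(0, Pow(13, -1))) = Mul(7, Mul(0, Rational(1, 13))) = Mul(7, 0) = 0)
Pow(Add(o, Function('t')(Function('r')(Function('X')(2, -4)))), Rational(1, 2)) = Pow(Add(30968, 262), Rational(1, 2)) = Pow(31230, Rational(1, 2)) = Mul(3, Pow(3470, Rational(1, 2)))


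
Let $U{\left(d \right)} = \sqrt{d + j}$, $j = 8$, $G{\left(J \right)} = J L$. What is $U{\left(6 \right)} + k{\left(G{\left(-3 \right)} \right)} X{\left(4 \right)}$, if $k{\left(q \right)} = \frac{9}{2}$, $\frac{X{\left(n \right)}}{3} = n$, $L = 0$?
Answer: $54 + \sqrt{14} \approx 57.742$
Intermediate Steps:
$G{\left(J \right)} = 0$ ($G{\left(J \right)} = J 0 = 0$)
$X{\left(n \right)} = 3 n$
$k{\left(q \right)} = \frac{9}{2}$ ($k{\left(q \right)} = 9 \cdot \frac{1}{2} = \frac{9}{2}$)
$U{\left(d \right)} = \sqrt{8 + d}$ ($U{\left(d \right)} = \sqrt{d + 8} = \sqrt{8 + d}$)
$U{\left(6 \right)} + k{\left(G{\left(-3 \right)} \right)} X{\left(4 \right)} = \sqrt{8 + 6} + \frac{9 \cdot 3 \cdot 4}{2} = \sqrt{14} + \frac{9}{2} \cdot 12 = \sqrt{14} + 54 = 54 + \sqrt{14}$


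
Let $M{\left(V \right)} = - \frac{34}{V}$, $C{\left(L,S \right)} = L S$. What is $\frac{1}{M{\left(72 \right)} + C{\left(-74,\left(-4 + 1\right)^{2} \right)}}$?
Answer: $- \frac{36}{23993} \approx -0.0015004$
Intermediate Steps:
$\frac{1}{M{\left(72 \right)} + C{\left(-74,\left(-4 + 1\right)^{2} \right)}} = \frac{1}{- \frac{34}{72} - 74 \left(-4 + 1\right)^{2}} = \frac{1}{\left(-34\right) \frac{1}{72} - 74 \left(-3\right)^{2}} = \frac{1}{- \frac{17}{36} - 666} = \frac{1}{- \frac{23993}{36}} = - \frac{36}{23993}$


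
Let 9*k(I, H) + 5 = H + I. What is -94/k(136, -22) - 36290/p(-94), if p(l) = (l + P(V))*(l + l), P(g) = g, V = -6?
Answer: -1986041/204920 ≈ -9.6918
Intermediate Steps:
p(l) = 2*l*(-6 + l) (p(l) = (l - 6)*(l + l) = (-6 + l)*(2*l) = 2*l*(-6 + l))
k(I, H) = -5/9 + H/9 + I/9 (k(I, H) = -5/9 + (H + I)/9 = -5/9 + (H/9 + I/9) = -5/9 + H/9 + I/9)
-94/k(136, -22) - 36290/p(-94) = -94/(-5/9 + (⅑)*(-22) + (⅑)*136) - 36290*(-1/(188*(-6 - 94))) = -94/(-5/9 - 22/9 + 136/9) - 36290/(2*(-94)*(-100)) = -94/109/9 - 36290/18800 = -94*9/109 - 36290*1/18800 = -846/109 - 3629/1880 = -1986041/204920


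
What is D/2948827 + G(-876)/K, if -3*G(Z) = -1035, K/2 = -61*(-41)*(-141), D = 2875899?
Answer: 14378031583/14750032654 ≈ 0.97478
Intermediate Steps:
K = -705282 (K = 2*(-61*(-41)*(-141)) = 2*(2501*(-141)) = 2*(-352641) = -705282)
G(Z) = 345 (G(Z) = -⅓*(-1035) = 345)
D/2948827 + G(-876)/K = 2875899/2948827 + 345/(-705282) = 2875899*(1/2948827) + 345*(-1/705282) = 2875899/2948827 - 115/235094 = 14378031583/14750032654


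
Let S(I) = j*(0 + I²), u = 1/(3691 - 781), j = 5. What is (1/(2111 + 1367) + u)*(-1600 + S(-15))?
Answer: -151715/506049 ≈ -0.29980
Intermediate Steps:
u = 1/2910 ≈ 0.00034364
S(I) = 5*I² (S(I) = 5*(0 + I²) = 5*I²)
(1/(2111 + 1367) + u)*(-1600 + S(-15)) = (1/(2111 + 1367) + 1/2910)*(-1600 + 5*(-15)²) = (1/3478 + 1/2910)*(-1600 + 5*225) = (1/3478 + 1/2910)*(-1600 + 1125) = (1597/2530245)*(-475) = -151715/506049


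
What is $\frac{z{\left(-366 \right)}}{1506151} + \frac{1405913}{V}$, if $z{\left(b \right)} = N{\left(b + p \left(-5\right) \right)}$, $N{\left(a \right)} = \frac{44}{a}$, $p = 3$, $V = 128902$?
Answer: $\frac{806774074527115}{73969578832962} \approx 10.907$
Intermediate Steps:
$z{\left(b \right)} = \frac{44}{-15 + b}$ ($z{\left(b \right)} = \frac{44}{b + 3 \left(-5\right)} = \frac{44}{b - 15} = \frac{44}{-15 + b}$)
$\frac{z{\left(-366 \right)}}{1506151} + \frac{1405913}{V} = \frac{44 \frac{1}{-15 - 366}}{1506151} + \frac{1405913}{128902} = \frac{44}{-381} \cdot \frac{1}{1506151} + 1405913 \cdot \frac{1}{128902} = 44 \left(- \frac{1}{381}\right) \frac{1}{1506151} + \frac{1405913}{128902} = \left(- \frac{44}{381}\right) \frac{1}{1506151} + \frac{1405913}{128902} = - \frac{44}{573843531} + \frac{1405913}{128902} = \frac{806774074527115}{73969578832962}$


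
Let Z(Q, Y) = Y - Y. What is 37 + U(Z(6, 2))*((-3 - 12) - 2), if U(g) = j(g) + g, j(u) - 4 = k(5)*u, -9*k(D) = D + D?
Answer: -31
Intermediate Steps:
k(D) = -2*D/9 (k(D) = -(D + D)/9 = -2*D/9)
j(u) = 4 - 10*u/9 (j(u) = 4 + (-2/9*5)*u = 4 - 10*u/9)
Z(Q, Y) = 0
U(g) = 4 - g/9 (U(g) = (4 - 10*g/9) + g = 4 - g/9)
37 + U(Z(6, 2))*((-3 - 12) - 2) = 37 + (4 - ⅑*0)*((-3 - 12) - 2) = 37 + (4 + 0)*(-15 - 2) = 37 + 4*(-17) = 37 - 68 = -31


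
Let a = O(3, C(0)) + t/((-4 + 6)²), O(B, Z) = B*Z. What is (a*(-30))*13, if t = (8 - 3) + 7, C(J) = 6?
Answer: -8190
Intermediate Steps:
t = 12 (t = 5 + 7 = 12)
a = 21 (a = 3*6 + 12/((-4 + 6)²) = 18 + 12/(2²) = 18 + 12/4 = 18 + 12*(¼) = 18 + 3 = 21)
(a*(-30))*13 = (21*(-30))*13 = -630*13 = -8190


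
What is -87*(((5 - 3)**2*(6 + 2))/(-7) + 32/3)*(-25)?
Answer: 92800/7 ≈ 13257.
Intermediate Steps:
-87*(((5 - 3)**2*(6 + 2))/(-7) + 32/3)*(-25) = -87*((2**2*8)*(-1/7) + 32*(1/3))*(-25) = -87*((4*8)*(-1/7) + 32/3)*(-25) = -87*(32*(-1/7) + 32/3)*(-25) = -87*(-32/7 + 32/3)*(-25) = -87*128/21*(-25) = -3712/7*(-25) = 92800/7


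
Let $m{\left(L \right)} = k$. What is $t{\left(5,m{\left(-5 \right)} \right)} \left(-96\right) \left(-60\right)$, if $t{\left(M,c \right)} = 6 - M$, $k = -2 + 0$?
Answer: $5760$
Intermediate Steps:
$k = -2$
$m{\left(L \right)} = -2$
$t{\left(5,m{\left(-5 \right)} \right)} \left(-96\right) \left(-60\right) = \left(6 - 5\right) \left(-96\right) \left(-60\right) = 1 \left(-96\right) \left(-60\right) = \left(-96\right) \left(-60\right) = 5760$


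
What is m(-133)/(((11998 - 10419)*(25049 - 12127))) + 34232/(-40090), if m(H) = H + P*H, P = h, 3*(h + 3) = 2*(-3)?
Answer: -24944387662/29213923765 ≈ -0.85385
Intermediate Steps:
h = -5 (h = -3 + (2*(-3))/3 = -3 + (⅓)*(-6) = -3 - 2 = -5)
P = -5
m(H) = -4*H (m(H) = H - 5*H = -4*H)
m(-133)/(((11998 - 10419)*(25049 - 12127))) + 34232/(-40090) = (-4*(-133))/(((11998 - 10419)*(25049 - 12127))) + 34232/(-40090) = 532/((1579*12922)) + 34232*(-1/40090) = 532/20403838 - 17116/20045 = 532*(1/20403838) - 17116/20045 = 38/1457417 - 17116/20045 = -24944387662/29213923765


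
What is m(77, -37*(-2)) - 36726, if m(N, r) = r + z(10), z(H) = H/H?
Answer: -36651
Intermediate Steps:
z(H) = 1
m(N, r) = 1 + r (m(N, r) = r + 1 = 1 + r)
m(77, -37*(-2)) - 36726 = (1 - 37*(-2)) - 36726 = (1 + 74) - 36726 = 75 - 36726 = -36651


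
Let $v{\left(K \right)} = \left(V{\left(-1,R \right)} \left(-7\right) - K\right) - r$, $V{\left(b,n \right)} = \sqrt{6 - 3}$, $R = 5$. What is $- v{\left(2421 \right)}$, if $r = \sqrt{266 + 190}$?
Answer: $2421 + 2 \sqrt{114} + 7 \sqrt{3} \approx 2454.5$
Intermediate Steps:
$V{\left(b,n \right)} = \sqrt{3}$
$r = 2 \sqrt{114}$ ($r = \sqrt{456} = 2 \sqrt{114} \approx 21.354$)
$v{\left(K \right)} = - K - 7 \sqrt{3} - 2 \sqrt{114}$ ($v{\left(K \right)} = \left(\sqrt{3} \left(-7\right) - K\right) - 2 \sqrt{114} = \left(- 7 \sqrt{3} - K\right) - 2 \sqrt{114} = \left(- K - 7 \sqrt{3}\right) - 2 \sqrt{114} = - K - 7 \sqrt{3} - 2 \sqrt{114}$)
$- v{\left(2421 \right)} = - (\left(-1\right) 2421 - 7 \sqrt{3} - 2 \sqrt{114}) = - (-2421 - 7 \sqrt{3} - 2 \sqrt{114}) = 2421 + 2 \sqrt{114} + 7 \sqrt{3}$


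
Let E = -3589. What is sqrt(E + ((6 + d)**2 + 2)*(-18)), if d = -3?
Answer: I*sqrt(3787) ≈ 61.539*I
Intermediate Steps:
sqrt(E + ((6 + d)**2 + 2)*(-18)) = sqrt(-3589 + ((6 - 3)**2 + 2)*(-18)) = sqrt(-3589 + (3**2 + 2)*(-18)) = sqrt(-3589 + (9 + 2)*(-18)) = sqrt(-3589 + 11*(-18)) = sqrt(-3589 - 198) = sqrt(-3787) = I*sqrt(3787)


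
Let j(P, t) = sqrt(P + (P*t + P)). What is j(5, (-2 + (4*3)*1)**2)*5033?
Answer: 5033*sqrt(510) ≈ 1.1366e+5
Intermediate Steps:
j(P, t) = sqrt(2*P + P*t) (j(P, t) = sqrt(P + (P + P*t)) = sqrt(2*P + P*t))
j(5, (-2 + (4*3)*1)**2)*5033 = sqrt(5*(2 + (-2 + (4*3)*1)**2))*5033 = sqrt(5*(2 + (-2 + 12*1)**2))*5033 = sqrt(5*(2 + (-2 + 12)**2))*5033 = sqrt(5*(2 + 10**2))*5033 = sqrt(5*(2 + 100))*5033 = sqrt(5*102)*5033 = sqrt(510)*5033 = 5033*sqrt(510)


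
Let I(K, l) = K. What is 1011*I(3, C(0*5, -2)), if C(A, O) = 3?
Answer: 3033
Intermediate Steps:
1011*I(3, C(0*5, -2)) = 1011*3 = 3033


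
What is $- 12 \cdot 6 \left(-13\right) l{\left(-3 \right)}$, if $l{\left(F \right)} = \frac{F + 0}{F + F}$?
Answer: $468$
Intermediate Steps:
$l{\left(F \right)} = \frac{1}{2}$ ($l{\left(F \right)} = \frac{F}{2 F} = F \frac{1}{2 F} = \frac{1}{2}$)
$- 12 \cdot 6 \left(-13\right) l{\left(-3 \right)} = - 12 \cdot 6 \left(-13\right) \frac{1}{2} = \left(-12\right) \left(-78\right) \frac{1}{2} = 936 \cdot \frac{1}{2} = 468$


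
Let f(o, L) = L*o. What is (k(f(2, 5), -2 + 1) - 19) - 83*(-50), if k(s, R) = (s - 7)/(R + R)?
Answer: 8259/2 ≈ 4129.5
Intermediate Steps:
k(s, R) = (-7 + s)/(2*R) (k(s, R) = (-7 + s)/((2*R)) = (-7 + s)*(1/(2*R)) = (-7 + s)/(2*R))
(k(f(2, 5), -2 + 1) - 19) - 83*(-50) = ((-7 + 5*2)/(2*(-2 + 1)) - 19) - 83*(-50) = ((½)*(-7 + 10)/(-1) - 19) + 4150 = ((½)*(-1)*3 - 19) + 4150 = (-3/2 - 19) + 4150 = -41/2 + 4150 = 8259/2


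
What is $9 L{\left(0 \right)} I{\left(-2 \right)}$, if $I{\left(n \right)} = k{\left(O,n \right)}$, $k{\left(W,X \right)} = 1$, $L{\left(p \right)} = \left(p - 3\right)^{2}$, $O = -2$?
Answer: $81$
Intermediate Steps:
$L{\left(p \right)} = \left(-3 + p\right)^{2}$
$I{\left(n \right)} = 1$
$9 L{\left(0 \right)} I{\left(-2 \right)} = 9 \left(-3 + 0\right)^{2} \cdot 1 = 9 \left(-3\right)^{2} \cdot 1 = 9 \cdot 9 \cdot 1 = 81 \cdot 1 = 81$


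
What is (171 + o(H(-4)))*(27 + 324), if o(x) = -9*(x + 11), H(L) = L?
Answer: 37908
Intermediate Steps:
o(x) = -99 - 9*x (o(x) = -9*(11 + x) = -99 - 9*x)
(171 + o(H(-4)))*(27 + 324) = (171 + (-99 - 9*(-4)))*(27 + 324) = (171 + (-99 + 36))*351 = (171 - 63)*351 = 108*351 = 37908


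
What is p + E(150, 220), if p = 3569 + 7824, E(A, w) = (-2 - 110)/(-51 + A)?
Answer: 1127795/99 ≈ 11392.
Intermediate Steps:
E(A, w) = -112/(-51 + A)
p = 11393
p + E(150, 220) = 11393 - 112/(-51 + 150) = 11393 - 112/99 = 1127795/99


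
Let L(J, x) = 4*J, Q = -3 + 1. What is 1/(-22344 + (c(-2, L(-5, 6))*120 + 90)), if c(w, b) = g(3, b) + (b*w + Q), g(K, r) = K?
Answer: -1/17334 ≈ -5.7690e-5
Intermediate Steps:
Q = -2
c(w, b) = 1 + b*w (c(w, b) = 3 + (b*w - 2) = 3 + (-2 + b*w) = 1 + b*w)
1/(-22344 + (c(-2, L(-5, 6))*120 + 90)) = 1/(-22344 + ((1 + (4*(-5))*(-2))*120 + 90)) = 1/(-22344 + ((1 - 20*(-2))*120 + 90)) = 1/(-22344 + ((1 + 40)*120 + 90)) = 1/(-22344 + (41*120 + 90)) = 1/(-22344 + (4920 + 90)) = 1/(-22344 + 5010) = 1/(-17334) = -1/17334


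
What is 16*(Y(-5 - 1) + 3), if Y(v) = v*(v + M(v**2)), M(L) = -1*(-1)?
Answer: 528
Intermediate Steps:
M(L) = 1
Y(v) = v*(1 + v) (Y(v) = v*(v + 1) = v*(1 + v))
16*(Y(-5 - 1) + 3) = 16*((-5 - 1)*(1 + (-5 - 1)) + 3) = 16*(-6*(1 - 6) + 3) = 16*(-6*(-5) + 3) = 16*(30 + 3) = 16*33 = 528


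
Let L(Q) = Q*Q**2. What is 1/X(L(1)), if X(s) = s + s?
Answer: 1/2 ≈ 0.50000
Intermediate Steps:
L(Q) = Q**3
X(s) = 2*s
1/X(L(1)) = 1/(2*1**3) = 1/(2*1) = 1/2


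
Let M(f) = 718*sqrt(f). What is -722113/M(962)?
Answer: -722113*sqrt(962)/690716 ≈ -32.426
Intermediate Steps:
-722113/M(962) = -722113*sqrt(962)/690716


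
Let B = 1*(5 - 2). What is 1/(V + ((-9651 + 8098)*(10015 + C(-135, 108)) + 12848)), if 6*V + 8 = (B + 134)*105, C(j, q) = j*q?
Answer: 6/42628135 ≈ 1.4075e-7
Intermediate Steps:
B = 3 (B = 1*3 = 3)
V = 14377/6 (V = -4/3 + ((3 + 134)*105)/6 = -4/3 + (137*105)/6 = -4/3 + (⅙)*14385 = -4/3 + 4795/2 = 14377/6 ≈ 2396.2)
1/(V + ((-9651 + 8098)*(10015 + C(-135, 108)) + 12848)) = 1/(14377/6 + ((-9651 + 8098)*(10015 - 135*108) + 12848)) = 1/(14377/6 + (-1553*(10015 - 14580) + 12848)) = 1/(14377/6 + (-1553*(-4565) + 12848)) = 1/(14377/6 + (7089445 + 12848)) = 1/(14377/6 + 7102293) = 1/(42628135/6) = 6/42628135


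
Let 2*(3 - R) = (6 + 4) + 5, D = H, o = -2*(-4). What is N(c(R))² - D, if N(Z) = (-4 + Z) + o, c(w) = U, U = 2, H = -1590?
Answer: 1626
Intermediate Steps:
o = 8
D = -1590
R = -9/2 (R = 3 - ((6 + 4) + 5)/2 = 3 - (10 + 5)/2 = 3 - ½*15 = 3 - 15/2 = -9/2 ≈ -4.5000)
c(w) = 2
N(Z) = 4 + Z (N(Z) = (-4 + Z) + 8 = 4 + Z)
N(c(R))² - D = (4 + 2)² - 1*(-1590) = 6² + 1590 = 36 + 1590 = 1626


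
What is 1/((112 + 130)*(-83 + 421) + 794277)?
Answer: 1/876073 ≈ 1.1415e-6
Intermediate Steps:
1/((112 + 130)*(-83 + 421) + 794277) = 1/(242*338 + 794277) = 1/(81796 + 794277) = 1/876073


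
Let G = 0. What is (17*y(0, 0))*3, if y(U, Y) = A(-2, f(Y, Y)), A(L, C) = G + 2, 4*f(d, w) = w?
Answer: 102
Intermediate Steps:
f(d, w) = w/4
A(L, C) = 2 (A(L, C) = 0 + 2 = 2)
y(U, Y) = 2
(17*y(0, 0))*3 = (17*2)*3 = 34*3 = 102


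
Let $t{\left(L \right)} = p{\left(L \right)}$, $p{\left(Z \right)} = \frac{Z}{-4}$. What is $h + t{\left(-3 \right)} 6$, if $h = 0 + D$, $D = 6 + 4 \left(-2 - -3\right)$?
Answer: $\frac{29}{2} \approx 14.5$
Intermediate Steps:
$p{\left(Z \right)} = - \frac{Z}{4}$ ($p{\left(Z \right)} = Z \left(- \frac{1}{4}\right) = - \frac{Z}{4}$)
$t{\left(L \right)} = - \frac{L}{4}$
$D = 10$ ($D = 6 + 4 \left(-2 + 3\right) = 6 + 4 \cdot 1 = 6 + 4 = 10$)
$h = 10$ ($h = 0 + 10 = 10$)
$h + t{\left(-3 \right)} 6 = 10 + \left(- \frac{1}{4}\right) \left(-3\right) 6 = 10 + \frac{3}{4} \cdot 6 = 10 + \frac{9}{2} = \frac{29}{2}$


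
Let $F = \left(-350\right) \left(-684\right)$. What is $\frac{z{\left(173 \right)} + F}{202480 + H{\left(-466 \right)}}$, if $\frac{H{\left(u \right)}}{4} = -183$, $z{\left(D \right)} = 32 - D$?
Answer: $\frac{239259}{201748} \approx 1.1859$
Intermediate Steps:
$H{\left(u \right)} = -732$ ($H{\left(u \right)} = 4 \left(-183\right) = -732$)
$F = 239400$
$\frac{z{\left(173 \right)} + F}{202480 + H{\left(-466 \right)}} = \frac{\left(32 - 173\right) + 239400}{202480 - 732} = \frac{\left(32 - 173\right) + 239400}{201748} = \left(-141 + 239400\right) \frac{1}{201748} = 239259 \cdot \frac{1}{201748} = \frac{239259}{201748}$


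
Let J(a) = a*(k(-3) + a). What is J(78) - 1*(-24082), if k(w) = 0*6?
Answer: 30166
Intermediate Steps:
k(w) = 0
J(a) = a**2 (J(a) = a*(0 + a) = a*a = a**2)
J(78) - 1*(-24082) = 78**2 - 1*(-24082) = 6084 + 24082 = 30166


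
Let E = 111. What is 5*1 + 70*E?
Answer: 7775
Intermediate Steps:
5*1 + 70*E = 5*1 + 70*111 = 5 + 7770 = 7775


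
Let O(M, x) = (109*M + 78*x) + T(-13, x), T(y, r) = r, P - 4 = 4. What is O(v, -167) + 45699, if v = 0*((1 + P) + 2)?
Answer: 32506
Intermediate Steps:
P = 8 (P = 4 + 4 = 8)
v = 0 (v = 0*((1 + 8) + 2) = 0*(9 + 2) = 0*11 = 0)
O(M, x) = 79*x + 109*M (O(M, x) = (109*M + 78*x) + x = (78*x + 109*M) + x = 79*x + 109*M)
O(v, -167) + 45699 = (79*(-167) + 109*0) + 45699 = (-13193 + 0) + 45699 = -13193 + 45699 = 32506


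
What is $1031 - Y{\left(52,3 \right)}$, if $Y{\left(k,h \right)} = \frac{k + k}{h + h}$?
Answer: $\frac{3041}{3} \approx 1013.7$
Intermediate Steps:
$Y{\left(k,h \right)} = \frac{k}{h}$ ($Y{\left(k,h \right)} = \frac{2 k}{2 h} = 2 k \frac{1}{2 h} = \frac{k}{h}$)
$1031 - Y{\left(52,3 \right)} = 1031 - \frac{52}{3} = \frac{3041}{3}$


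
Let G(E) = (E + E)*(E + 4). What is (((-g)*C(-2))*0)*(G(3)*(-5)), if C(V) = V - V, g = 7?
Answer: 0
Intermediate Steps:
C(V) = 0
G(E) = 2*E*(4 + E) (G(E) = (2*E)*(4 + E) = 2*E*(4 + E))
(((-g)*C(-2))*0)*(G(3)*(-5)) = ((-1*7*0)*0)*((2*3*(4 + 3))*(-5)) = (-7*0*0)*((2*3*7)*(-5)) = (0*0)*(42*(-5)) = 0*(-210) = 0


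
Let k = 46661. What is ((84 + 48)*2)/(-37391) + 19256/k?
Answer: 24402848/60162119 ≈ 0.40562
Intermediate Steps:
((84 + 48)*2)/(-37391) + 19256/k = ((84 + 48)*2)/(-37391) + 19256/46661 = (132*2)*(-1/37391) + 19256*(1/46661) = 264*(-1/37391) + 664/1609 = -264/37391 + 664/1609 = 24402848/60162119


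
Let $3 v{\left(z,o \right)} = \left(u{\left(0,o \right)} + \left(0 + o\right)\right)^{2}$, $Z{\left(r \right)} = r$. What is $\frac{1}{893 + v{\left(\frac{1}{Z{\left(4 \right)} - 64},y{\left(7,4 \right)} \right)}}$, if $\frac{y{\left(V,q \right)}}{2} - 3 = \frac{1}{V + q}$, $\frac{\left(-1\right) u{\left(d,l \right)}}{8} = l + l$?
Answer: $\frac{121}{454853} \approx 0.00026602$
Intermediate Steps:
$u{\left(d,l \right)} = - 16 l$ ($u{\left(d,l \right)} = - 8 \left(l + l\right) = - 8 \cdot 2 l = - 16 l$)
$y{\left(V,q \right)} = 6 + \frac{2}{V + q}$
$v{\left(z,o \right)} = 75 o^{2}$ ($v{\left(z,o \right)} = \frac{\left(- 16 o + \left(0 + o\right)\right)^{2}}{3} = \frac{\left(- 16 o + o\right)^{2}}{3} = \frac{\left(- 15 o\right)^{2}}{3} = \frac{225 o^{2}}{3} = 75 o^{2}$)
$\frac{1}{893 + v{\left(\frac{1}{Z{\left(4 \right)} - 64},y{\left(7,4 \right)} \right)}} = \frac{1}{893 + 75 \left(\frac{2 \left(1 + 3 \cdot 7 + 3 \cdot 4\right)}{7 + 4}\right)^{2}} = \frac{1}{893 + 75 \left(\frac{2 \left(1 + 21 + 12\right)}{11}\right)^{2}} = \frac{1}{893 + 75 \left(2 \cdot \frac{1}{11} \cdot 34\right)^{2}} = \frac{1}{893 + 75 \left(\frac{68}{11}\right)^{2}} = \frac{1}{893 + 75 \cdot \frac{4624}{121}} = \frac{1}{893 + \frac{346800}{121}} = \frac{1}{\frac{454853}{121}} = \frac{121}{454853}$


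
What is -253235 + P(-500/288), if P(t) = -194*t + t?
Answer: -18208795/72 ≈ -2.5290e+5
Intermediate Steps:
P(t) = -193*t
-253235 + P(-500/288) = -253235 - (-96500)/288 = -253235 - 193*(-125/72) = -253235 + 24125/72 = -18208795/72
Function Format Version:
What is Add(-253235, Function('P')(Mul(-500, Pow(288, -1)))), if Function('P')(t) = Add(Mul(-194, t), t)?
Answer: Rational(-18208795, 72) ≈ -2.5290e+5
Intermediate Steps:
Function('P')(t) = Mul(-193, t)
Add(-253235, Function('P')(Mul(-500, Pow(288, -1)))) = Add(-253235, Mul(-193, Mul(-500, Pow(288, -1)))) = Add(-253235, Mul(-193, Mul(-500, Rational(1, 288)))) = Add(-253235, Mul(-193, Rational(-125, 72))) = Add(-253235, Rational(24125, 72)) = Rational(-18208795, 72)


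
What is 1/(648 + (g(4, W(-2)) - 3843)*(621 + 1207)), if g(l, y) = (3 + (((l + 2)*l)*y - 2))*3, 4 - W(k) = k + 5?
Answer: -1/6887256 ≈ -1.4520e-7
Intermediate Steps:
W(k) = -1 - k (W(k) = 4 - (k + 5) = 4 - (5 + k) = 4 + (-5 - k) = -1 - k)
g(l, y) = 3 + 3*l*y*(2 + l) (g(l, y) = (3 + (((2 + l)*l)*y - 2))*3 = (3 + ((l*(2 + l))*y - 2))*3 = (3 + (l*y*(2 + l) - 2))*3 = (3 + (-2 + l*y*(2 + l)))*3 = (1 + l*y*(2 + l))*3 = 3 + 3*l*y*(2 + l))
1/(648 + (g(4, W(-2)) - 3843)*(621 + 1207)) = 1/(648 + ((3 + 3*(-1 - 1*(-2))*4**2 + 6*4*(-1 - 1*(-2))) - 3843)*(621 + 1207)) = 1/(648 + ((3 + 3*(-1 + 2)*16 + 6*4*(-1 + 2)) - 3843)*1828) = 1/(648 + ((3 + 3*1*16 + 6*4*1) - 3843)*1828) = 1/(648 + ((3 + 48 + 24) - 3843)*1828) = 1/(648 + (75 - 3843)*1828) = 1/(648 - 3768*1828) = 1/(648 - 6887904) = 1/(-6887256) = -1/6887256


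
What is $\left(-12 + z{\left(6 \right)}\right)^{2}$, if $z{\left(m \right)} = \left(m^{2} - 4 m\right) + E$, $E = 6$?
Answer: $36$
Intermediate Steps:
$z{\left(m \right)} = 6 + m^{2} - 4 m$ ($z{\left(m \right)} = \left(m^{2} - 4 m\right) + 6 = 6 + m^{2} - 4 m$)
$\left(-12 + z{\left(6 \right)}\right)^{2} = \left(-12 + \left(6 + 6^{2} - 24\right)\right)^{2} = \left(-12 + \left(6 + 36 - 24\right)\right)^{2} = \left(-12 + 18\right)^{2} = 6^{2} = 36$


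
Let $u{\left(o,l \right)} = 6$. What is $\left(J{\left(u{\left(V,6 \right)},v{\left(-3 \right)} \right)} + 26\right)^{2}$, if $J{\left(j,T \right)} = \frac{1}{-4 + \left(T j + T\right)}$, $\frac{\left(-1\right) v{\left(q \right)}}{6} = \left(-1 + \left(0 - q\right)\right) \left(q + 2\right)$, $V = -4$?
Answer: $\frac{4330561}{6400} \approx 676.65$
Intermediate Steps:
$v{\left(q \right)} = - 6 \left(-1 - q\right) \left(2 + q\right)$ ($v{\left(q \right)} = - 6 \left(-1 + \left(0 - q\right)\right) \left(q + 2\right) = - 6 \left(-1 - q\right) \left(2 + q\right)$)
$J{\left(j,T \right)} = \frac{1}{-4 + T + T j}$ ($J{\left(j,T \right)} = \frac{1}{-4 + \left(T + T j\right)} = \frac{1}{-4 + T + T j}$)
$\left(J{\left(u{\left(V,6 \right)},v{\left(-3 \right)} \right)} + 26\right)^{2} = \left(\frac{1}{-4 + \left(12 + 6 \left(-3\right)^{2} + 18 \left(-3\right)\right) + \left(12 + 6 \left(-3\right)^{2} + 18 \left(-3\right)\right) 6} + 26\right)^{2} = \left(\frac{1}{-4 + \left(12 + 6 \cdot 9 - 54\right) + \left(12 + 6 \cdot 9 - 54\right) 6} + 26\right)^{2} = \left(\frac{1}{-4 + \left(12 + 54 - 54\right) + \left(12 + 54 - 54\right) 6} + 26\right)^{2} = \left(\frac{1}{-4 + 12 + 12 \cdot 6} + 26\right)^{2} = \left(\frac{1}{-4 + 12 + 72} + 26\right)^{2} = \left(\frac{1}{80} + 26\right)^{2} = \left(\frac{2081}{80}\right)^{2} = \frac{4330561}{6400}$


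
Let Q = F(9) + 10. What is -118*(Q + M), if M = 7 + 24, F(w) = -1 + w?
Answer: -5782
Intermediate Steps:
Q = 18 (Q = (-1 + 9) + 10 = 8 + 10 = 18)
M = 31
-118*(Q + M) = -118*(18 + 31) = -118*49 = -5782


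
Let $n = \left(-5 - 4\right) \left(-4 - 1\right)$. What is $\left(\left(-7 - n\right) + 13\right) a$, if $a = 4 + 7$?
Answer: $-429$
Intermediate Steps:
$n = 45$ ($n = \left(-9\right) \left(-5\right) = 45$)
$a = 11$
$\left(\left(-7 - n\right) + 13\right) a = \left(\left(-7 - 45\right) + 13\right) 11 = \left(-52 + 13\right) 11 = \left(-39\right) 11 = -429$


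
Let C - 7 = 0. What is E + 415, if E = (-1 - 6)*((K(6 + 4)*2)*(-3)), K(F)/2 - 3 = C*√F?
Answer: 667 + 588*√10 ≈ 2526.4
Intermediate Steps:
C = 7 (C = 7 + 0 = 7)
K(F) = 6 + 14*√F (K(F) = 6 + 2*(7*√F) = 6 + 14*√F)
E = 252 + 588*√10 (E = (-1 - 6)*(((6 + 14*√(6 + 4))*2)*(-3)) = -7*(6 + 14*√10)*2*(-3) = -7*(12 + 28*√10)*(-3) = -7*(-36 - 84*√10) = 252 + 588*√10 ≈ 2111.4)
E + 415 = (252 + 588*√10) + 415 = 667 + 588*√10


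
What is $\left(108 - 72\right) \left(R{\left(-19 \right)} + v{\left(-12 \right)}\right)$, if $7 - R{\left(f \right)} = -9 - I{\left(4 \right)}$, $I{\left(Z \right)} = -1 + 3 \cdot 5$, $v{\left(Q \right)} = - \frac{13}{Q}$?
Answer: $1119$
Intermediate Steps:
$I{\left(Z \right)} = 14$ ($I{\left(Z \right)} = -1 + 15 = 14$)
$R{\left(f \right)} = 30$ ($R{\left(f \right)} = 7 - \left(-9 - 14\right) = 7 - -23 = 7 + 23 = 30$)
$\left(108 - 72\right) \left(R{\left(-19 \right)} + v{\left(-12 \right)}\right) = \left(108 - 72\right) \left(30 - \frac{13}{-12}\right) = 36 \left(30 - - \frac{13}{12}\right) = 36 \left(30 + \frac{13}{12}\right) = 36 \cdot \frac{373}{12} = 1119$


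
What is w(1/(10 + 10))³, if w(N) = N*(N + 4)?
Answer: 531441/64000000 ≈ 0.0083038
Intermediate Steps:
w(N) = N*(4 + N)
w(1/(10 + 10))³ = ((4 + 1/(10 + 10))/(10 + 10))³ = ((4 + 1/20)/20)³ = ((1/20)*(81/20))³ = (81/400)³ = 531441/64000000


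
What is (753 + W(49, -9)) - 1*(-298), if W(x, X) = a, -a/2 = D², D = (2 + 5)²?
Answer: -3751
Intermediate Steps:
D = 49 (D = 7² = 49)
a = -4802 (a = -2*49² = -2*2401 = -4802)
W(x, X) = -4802
(753 + W(49, -9)) - 1*(-298) = (753 - 4802) - 1*(-298) = -4049 + 298 = -3751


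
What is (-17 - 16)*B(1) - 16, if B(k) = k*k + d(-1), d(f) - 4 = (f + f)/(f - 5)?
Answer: -192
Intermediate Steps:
d(f) = 4 + 2*f/(-5 + f) (d(f) = 4 + (f + f)/(f - 5) = 4 + (2*f)/(-5 + f) = 4 + 2*f/(-5 + f))
B(k) = 13/3 + k² (B(k) = k*k + 2*(-10 + 3*(-1))/(-5 - 1) = k² + 2*(-10 - 3)/(-6) = k² + 2*(-⅙)*(-13) = k² + 13/3 = 13/3 + k²)
(-17 - 16)*B(1) - 16 = (-17 - 16)*(13/3 + 1²) - 16 = -33*(13/3 + 1) - 16 = -33*16/3 - 16 = -176 - 16 = -192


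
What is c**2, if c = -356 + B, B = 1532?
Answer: 1382976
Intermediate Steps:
c = 1176 (c = -356 + 1532 = 1176)
c**2 = 1176**2 = 1382976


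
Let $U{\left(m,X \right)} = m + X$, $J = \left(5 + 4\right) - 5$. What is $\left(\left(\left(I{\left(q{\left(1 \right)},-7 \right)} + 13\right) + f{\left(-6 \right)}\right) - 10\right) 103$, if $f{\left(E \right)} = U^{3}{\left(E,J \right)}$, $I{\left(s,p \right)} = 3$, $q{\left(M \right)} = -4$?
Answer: $-206$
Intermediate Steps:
$J = 4$ ($J = 9 - 5 = 4$)
$U{\left(m,X \right)} = X + m$
$f{\left(E \right)} = \left(4 + E\right)^{3}$
$\left(\left(\left(I{\left(q{\left(1 \right)},-7 \right)} + 13\right) + f{\left(-6 \right)}\right) - 10\right) 103 = \left(\left(\left(3 + 13\right) + \left(4 - 6\right)^{3}\right) - 10\right) 103 = \left(\left(16 + \left(-2\right)^{3}\right) - 10\right) 103 = \left(\left(16 - 8\right) - 10\right) 103 = \left(8 - 10\right) 103 = \left(-2\right) 103 = -206$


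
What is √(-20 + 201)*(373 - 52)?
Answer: 321*√181 ≈ 4318.6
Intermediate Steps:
√(-20 + 201)*(373 - 52) = √181*321 = 321*√181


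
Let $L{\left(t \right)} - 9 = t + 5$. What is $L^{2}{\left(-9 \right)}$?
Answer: $25$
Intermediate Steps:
$L{\left(t \right)} = 14 + t$ ($L{\left(t \right)} = 9 + \left(t + 5\right) = 9 + \left(5 + t\right) = 14 + t$)
$L^{2}{\left(-9 \right)} = \left(14 - 9\right)^{2} = 5^{2} = 25$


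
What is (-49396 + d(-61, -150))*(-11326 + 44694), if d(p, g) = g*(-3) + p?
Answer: -1635265576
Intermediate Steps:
d(p, g) = p - 3*g (d(p, g) = -3*g + p = p - 3*g)
(-49396 + d(-61, -150))*(-11326 + 44694) = (-49396 + (-61 - 3*(-150)))*(-11326 + 44694) = (-49396 + (-61 + 450))*33368 = (-49396 + 389)*33368 = -49007*33368 = -1635265576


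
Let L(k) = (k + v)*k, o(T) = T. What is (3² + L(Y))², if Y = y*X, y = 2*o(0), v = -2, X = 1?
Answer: 81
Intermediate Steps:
y = 0 (y = 2*0 = 0)
Y = 0 (Y = 0*1 = 0)
L(k) = k*(-2 + k) (L(k) = (k - 2)*k = (-2 + k)*k = k*(-2 + k))
(3² + L(Y))² = (3² + 0*(-2 + 0))² = (9 + 0*(-2))² = (9 + 0)² = 9² = 81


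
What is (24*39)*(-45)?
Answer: -42120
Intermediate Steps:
(24*39)*(-45) = 936*(-45) = -42120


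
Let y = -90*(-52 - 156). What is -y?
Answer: -18720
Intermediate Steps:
y = 18720 (y = -90*(-208) = 18720)
-y = -1*18720 = -18720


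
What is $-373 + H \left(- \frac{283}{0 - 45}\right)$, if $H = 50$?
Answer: $- \frac{527}{9} \approx -58.556$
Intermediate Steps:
$-373 + H \left(- \frac{283}{0 - 45}\right) = -373 + 50 \left(- \frac{283}{0 - 45}\right) = -373 + 50 \left(- \frac{283}{-45}\right) = -373 + 50 \left(\left(-283\right) \left(- \frac{1}{45}\right)\right) = -373 + 50 \cdot \frac{283}{45} = -373 + \frac{2830}{9} = - \frac{527}{9}$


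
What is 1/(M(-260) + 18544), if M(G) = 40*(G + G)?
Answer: -1/2256 ≈ -0.00044326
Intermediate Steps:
M(G) = 80*G (M(G) = 40*(2*G) = 80*G)
1/(M(-260) + 18544) = 1/(80*(-260) + 18544) = 1/(-20800 + 18544) = 1/(-2256) = -1/2256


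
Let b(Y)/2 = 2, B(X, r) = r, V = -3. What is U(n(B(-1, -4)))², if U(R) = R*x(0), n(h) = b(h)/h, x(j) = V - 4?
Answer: 49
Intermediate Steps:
x(j) = -7 (x(j) = -3 - 4 = -7)
b(Y) = 4 (b(Y) = 2*2 = 4)
n(h) = 4/h
U(R) = -7*R (U(R) = R*(-7) = -7*R)
U(n(B(-1, -4)))² = (-28/(-4))² = (-28*(-1)/4)² = (-7*(-1))² = 7² = 49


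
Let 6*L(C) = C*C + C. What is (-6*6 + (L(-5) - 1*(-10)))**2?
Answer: 4624/9 ≈ 513.78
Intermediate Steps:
L(C) = C/6 + C**2/6 (L(C) = (C*C + C)/6 = (C**2 + C)/6 = (C + C**2)/6 = C/6 + C**2/6)
(-6*6 + (L(-5) - 1*(-10)))**2 = (-6*6 + ((1/6)*(-5)*(1 - 5) - 1*(-10)))**2 = (-36 + ((1/6)*(-5)*(-4) + 10))**2 = (-36 + (10/3 + 10))**2 = (-36 + 40/3)**2 = (-68/3)**2 = 4624/9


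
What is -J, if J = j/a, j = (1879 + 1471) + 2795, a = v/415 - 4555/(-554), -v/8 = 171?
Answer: -1412796950/1132453 ≈ -1247.6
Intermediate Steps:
v = -1368 (v = -8*171 = -1368)
a = 1132453/229910 (a = -1368/415 - 4555/(-554) = -1368*1/415 - 4555*(-1/554) = -1368/415 + 4555/554 = 1132453/229910 ≈ 4.9256)
j = 6145 (j = 3350 + 2795 = 6145)
J = 1412796950/1132453 (J = 6145/(1132453/229910) = 6145*(229910/1132453) = 1412796950/1132453 ≈ 1247.6)
-J = -1*1412796950/1132453 = -1412796950/1132453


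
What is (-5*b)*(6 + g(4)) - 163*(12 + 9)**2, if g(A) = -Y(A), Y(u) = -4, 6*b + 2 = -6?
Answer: -215449/3 ≈ -71816.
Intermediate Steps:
b = -4/3 (b = -1/3 + (1/6)*(-6) = -1/3 - 1 = -4/3 ≈ -1.3333)
g(A) = 4 (g(A) = -1*(-4) = 4)
(-5*b)*(6 + g(4)) - 163*(12 + 9)**2 = (-5*(-4/3))*(6 + 4) - 163*(12 + 9)**2 = (20/3)*10 - 163*21**2 = 200/3 - 163*441 = 200/3 - 71883 = -215449/3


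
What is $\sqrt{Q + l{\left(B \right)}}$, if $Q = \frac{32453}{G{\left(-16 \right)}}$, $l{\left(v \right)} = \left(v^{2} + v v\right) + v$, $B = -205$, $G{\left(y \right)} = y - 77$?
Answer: $\frac{2 \sqrt{180539319}}{93} \approx 288.96$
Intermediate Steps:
$G{\left(y \right)} = -77 + y$ ($G{\left(y \right)} = y - 77 = -77 + y$)
$l{\left(v \right)} = v + 2 v^{2}$ ($l{\left(v \right)} = \left(v^{2} + v^{2}\right) + v = 2 v^{2} + v = v + 2 v^{2}$)
$Q = - \frac{32453}{93}$ ($Q = \frac{32453}{-77 - 16} = \frac{32453}{-93} = 32453 \left(- \frac{1}{93}\right) = - \frac{32453}{93} \approx -348.96$)
$\sqrt{Q + l{\left(B \right)}} = \sqrt{- \frac{32453}{93} - 205 \left(1 + 2 \left(-205\right)\right)} = \sqrt{- \frac{32453}{93} - 205 \left(1 - 410\right)} = \sqrt{- \frac{32453}{93} - -83845} = \sqrt{- \frac{32453}{93} + 83845} = \sqrt{\frac{7765132}{93}} = \frac{2 \sqrt{180539319}}{93}$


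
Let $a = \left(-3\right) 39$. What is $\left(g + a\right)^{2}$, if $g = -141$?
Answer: $66564$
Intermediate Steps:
$a = -117$
$\left(g + a\right)^{2} = \left(-141 - 117\right)^{2} = \left(-258\right)^{2} = 66564$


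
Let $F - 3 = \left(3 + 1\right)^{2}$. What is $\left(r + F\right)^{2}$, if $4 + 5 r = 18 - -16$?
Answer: $625$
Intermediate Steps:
$F = 19$ ($F = 3 + \left(3 + 1\right)^{2} = 3 + 4^{2} = 3 + 16 = 19$)
$r = 6$ ($r = - \frac{4}{5} + \frac{18 - -16}{5} = - \frac{4}{5} + \frac{18 + 16}{5} = - \frac{4}{5} + \frac{1}{5} \cdot 34 = - \frac{4}{5} + \frac{34}{5} = 6$)
$\left(r + F\right)^{2} = \left(6 + 19\right)^{2} = 25^{2} = 625$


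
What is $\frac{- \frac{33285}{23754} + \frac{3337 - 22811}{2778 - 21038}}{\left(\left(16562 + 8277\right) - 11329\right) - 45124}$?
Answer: $\frac{3024973}{285677302845} \approx 1.0589 \cdot 10^{-5}$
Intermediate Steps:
$\frac{- \frac{33285}{23754} + \frac{3337 - 22811}{2778 - 21038}}{\left(\left(16562 + 8277\right) - 11329\right) - 45124} = \frac{\left(-33285\right) \frac{1}{23754} - \frac{19474}{-18260}}{\left(24839 - 11329\right) - 45124} = \frac{- \frac{11095}{7918} - - \frac{9737}{9130}}{13510 - 45124} = \frac{- \frac{11095}{7918} + \frac{9737}{9130}}{-31614} = \left(- \frac{6049946}{18072835}\right) \left(- \frac{1}{31614}\right) = \frac{3024973}{285677302845}$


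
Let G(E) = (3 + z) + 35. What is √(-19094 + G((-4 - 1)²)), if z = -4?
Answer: 2*I*√4765 ≈ 138.06*I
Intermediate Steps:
G(E) = 34 (G(E) = (3 - 4) + 35 = -1 + 35 = 34)
√(-19094 + G((-4 - 1)²)) = √(-19094 + 34) = √(-19060) = 2*I*√4765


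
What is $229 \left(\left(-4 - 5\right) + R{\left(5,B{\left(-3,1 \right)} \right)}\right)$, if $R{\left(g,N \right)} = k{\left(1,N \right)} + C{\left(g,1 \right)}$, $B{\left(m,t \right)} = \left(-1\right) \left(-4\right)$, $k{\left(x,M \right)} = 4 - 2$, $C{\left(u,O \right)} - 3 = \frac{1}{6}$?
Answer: $- \frac{5267}{6} \approx -877.83$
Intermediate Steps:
$C{\left(u,O \right)} = \frac{19}{6}$ ($C{\left(u,O \right)} = 3 + \frac{1}{6} = \frac{19}{6}$)
$k{\left(x,M \right)} = 2$
$B{\left(m,t \right)} = 4$
$R{\left(g,N \right)} = \frac{31}{6}$ ($R{\left(g,N \right)} = 2 + \frac{19}{6} = \frac{31}{6}$)
$229 \left(\left(-4 - 5\right) + R{\left(5,B{\left(-3,1 \right)} \right)}\right) = 229 \left(\left(-4 - 5\right) + \frac{31}{6}\right) = 229 \left(-9 + \frac{31}{6}\right) = 229 \left(- \frac{23}{6}\right) = - \frac{5267}{6}$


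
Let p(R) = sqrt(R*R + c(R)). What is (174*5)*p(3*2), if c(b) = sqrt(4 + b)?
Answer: 870*sqrt(36 + sqrt(10)) ≈ 5444.4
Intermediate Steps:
p(R) = sqrt(R**2 + sqrt(4 + R)) (p(R) = sqrt(R*R + sqrt(4 + R)) = sqrt(R**2 + sqrt(4 + R)))
(174*5)*p(3*2) = (174*5)*sqrt((3*2)**2 + sqrt(4 + 3*2)) = 870*sqrt(6**2 + sqrt(4 + 6)) = 870*sqrt(36 + sqrt(10))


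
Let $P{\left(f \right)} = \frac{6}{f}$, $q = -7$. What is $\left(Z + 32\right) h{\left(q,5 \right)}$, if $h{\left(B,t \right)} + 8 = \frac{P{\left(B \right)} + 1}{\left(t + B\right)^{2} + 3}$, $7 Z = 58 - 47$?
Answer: $- \frac{91885}{343} \approx -267.89$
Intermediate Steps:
$Z = \frac{11}{7}$ ($Z = \frac{58 - 47}{7} = \frac{1}{7} \cdot 11 = \frac{11}{7} \approx 1.5714$)
$h{\left(B,t \right)} = -8 + \frac{1 + \frac{6}{B}}{3 + \left(B + t\right)^{2}}$ ($h{\left(B,t \right)} = -8 + \frac{\frac{6}{B} + 1}{\left(t + B\right)^{2} + 3} = -8 + \frac{1 + \frac{6}{B}}{\left(B + t\right)^{2} + 3} = -8 + \frac{1 + \frac{6}{B}}{3 + \left(B + t\right)^{2}}$)
$\left(Z + 32\right) h{\left(q,5 \right)} = \left(\frac{11}{7} + 32\right) \frac{6 - - 7 \left(23 + 8 \left(-7 + 5\right)^{2}\right)}{\left(-7\right) \left(3 + \left(-7 + 5\right)^{2}\right)} = \frac{235 \left(- \frac{6 - - 7 \left(23 + 8 \left(-2\right)^{2}\right)}{7 \left(3 + \left(-2\right)^{2}\right)}\right)}{7} = \frac{235 \left(- \frac{6 - - 7 \left(23 + 8 \cdot 4\right)}{7 \left(3 + 4\right)}\right)}{7} = \frac{235 \left(- \frac{6 - - 7 \left(23 + 32\right)}{7 \cdot 7}\right)}{7} = \frac{235 \left(\left(- \frac{1}{7}\right) \frac{1}{7} \left(6 - \left(-7\right) 55\right)\right)}{7} = \frac{235 \left(\left(- \frac{1}{7}\right) \frac{1}{7} \left(6 + 385\right)\right)}{7} = \frac{235 \left(\left(- \frac{1}{7}\right) \frac{1}{7} \cdot 391\right)}{7} = \frac{235}{7} \left(- \frac{391}{49}\right) = - \frac{91885}{343}$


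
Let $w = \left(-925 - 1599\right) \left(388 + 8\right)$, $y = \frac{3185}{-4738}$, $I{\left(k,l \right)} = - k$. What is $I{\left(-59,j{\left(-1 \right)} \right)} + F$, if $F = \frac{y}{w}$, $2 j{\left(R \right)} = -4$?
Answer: $\frac{279403350353}{4735649952} \approx 59.0$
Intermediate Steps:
$j{\left(R \right)} = -2$ ($j{\left(R \right)} = \frac{1}{2} \left(-4\right) = -2$)
$y = - \frac{3185}{4738}$ ($y = 3185 \left(- \frac{1}{4738}\right) = - \frac{3185}{4738} \approx -0.67222$)
$w = -999504$ ($w = \left(-2524\right) 396 = -999504$)
$F = \frac{3185}{4735649952}$ ($F = - \frac{3185}{4738 \left(-999504\right)} = \left(- \frac{3185}{4738}\right) \left(- \frac{1}{999504}\right) = \frac{3185}{4735649952} \approx 6.7256 \cdot 10^{-7}$)
$I{\left(-59,j{\left(-1 \right)} \right)} + F = \left(-1\right) \left(-59\right) + \frac{3185}{4735649952} = 59 + \frac{3185}{4735649952} = \frac{279403350353}{4735649952}$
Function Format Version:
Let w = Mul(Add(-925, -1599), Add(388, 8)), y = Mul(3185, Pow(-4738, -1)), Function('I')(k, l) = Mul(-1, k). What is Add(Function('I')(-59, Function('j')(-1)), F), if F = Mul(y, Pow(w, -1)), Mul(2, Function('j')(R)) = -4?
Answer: Rational(279403350353, 4735649952) ≈ 59.000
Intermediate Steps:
Function('j')(R) = -2 (Function('j')(R) = Mul(Rational(1, 2), -4) = -2)
y = Rational(-3185, 4738) (y = Mul(3185, Rational(-1, 4738)) = Rational(-3185, 4738) ≈ -0.67222)
w = -999504 (w = Mul(-2524, 396) = -999504)
F = Rational(3185, 4735649952) (F = Mul(Rational(-3185, 4738), Pow(-999504, -1)) = Mul(Rational(-3185, 4738), Rational(-1, 999504)) = Rational(3185, 4735649952) ≈ 6.7256e-7)
Add(Function('I')(-59, Function('j')(-1)), F) = Add(Mul(-1, -59), Rational(3185, 4735649952)) = Add(59, Rational(3185, 4735649952)) = Rational(279403350353, 4735649952)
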